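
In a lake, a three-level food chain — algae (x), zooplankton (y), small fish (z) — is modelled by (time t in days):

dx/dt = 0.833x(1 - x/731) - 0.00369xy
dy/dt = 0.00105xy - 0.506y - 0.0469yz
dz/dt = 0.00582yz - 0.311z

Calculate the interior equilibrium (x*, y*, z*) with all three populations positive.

From dz/dt = 0: 0.00582y* = 0.311, so y* = 53.4.
From dx/dt = 0: 0.833(1 - x*/731) = 0.00369·53.4, giving x* = 731·(1 - 0.237) = 558.
From dy/dt = 0: 0.00105·558 - 0.506 = 0.0469z*, so z* = 0.0799/0.0469 = 1.7.

x* ≈ 558, y* ≈ 53.4, z* ≈ 1.7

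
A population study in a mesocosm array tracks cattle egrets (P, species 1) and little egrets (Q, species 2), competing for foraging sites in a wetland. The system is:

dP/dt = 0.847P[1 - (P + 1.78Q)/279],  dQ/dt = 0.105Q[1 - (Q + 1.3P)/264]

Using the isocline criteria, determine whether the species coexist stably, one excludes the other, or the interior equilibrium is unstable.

unstable coexistence (outcome depends on initial conditions)

Compare the nullcline intercepts: K1/α12 = 279/1.78 = 157 < K2 = 264; K2/α21 = 264/1.3 = 203 < K1 = 279.
Since both are reversed, neither can invade when rare; the interior point is a saddle.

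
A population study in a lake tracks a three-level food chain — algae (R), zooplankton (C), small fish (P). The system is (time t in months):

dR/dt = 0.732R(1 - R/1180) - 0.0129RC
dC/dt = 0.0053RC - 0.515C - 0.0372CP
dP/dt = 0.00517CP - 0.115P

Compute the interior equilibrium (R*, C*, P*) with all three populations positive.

From dP/dt = 0: 0.00517C* = 0.115, so C* = 22.2.
From dR/dt = 0: 0.732(1 - R*/1180) = 0.0129·22.2, giving R* = 1180·(1 - 0.392) = 717.
From dC/dt = 0: 0.0053·717 - 0.515 = 0.0372P*, so P* = 3.29/0.0372 = 88.4.

R* ≈ 717, C* ≈ 22.2, P* ≈ 88.4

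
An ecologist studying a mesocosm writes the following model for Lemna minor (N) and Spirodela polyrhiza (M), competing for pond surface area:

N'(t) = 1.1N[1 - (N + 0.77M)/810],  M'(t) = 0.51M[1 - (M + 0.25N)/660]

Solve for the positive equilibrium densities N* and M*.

Setting both brackets to zero gives the nullclines N + 0.77M = 810 and 0.25N + M = 660.
Substituting M = 660 - 0.25N into the first: N(1 - 0.77·0.25) = 810 - 0.77·660.
So N* = 302/0.807 = 374, and then M* = 660 - 0.25·374 = 567.

N* ≈ 374, M* ≈ 567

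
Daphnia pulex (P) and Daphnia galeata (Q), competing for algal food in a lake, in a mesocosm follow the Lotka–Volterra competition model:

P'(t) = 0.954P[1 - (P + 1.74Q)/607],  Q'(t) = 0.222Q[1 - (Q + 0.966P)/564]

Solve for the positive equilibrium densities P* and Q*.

Setting both brackets to zero gives the nullclines P + 1.74Q = 607 and 0.966P + Q = 564.
Substituting Q = 564 - 0.966P into the first: P(1 - 1.74·0.966) = 607 - 1.74·564.
So P* = -374/-0.681 = 550, and then Q* = 564 - 0.966·550 = 32.8.

P* ≈ 550, Q* ≈ 32.8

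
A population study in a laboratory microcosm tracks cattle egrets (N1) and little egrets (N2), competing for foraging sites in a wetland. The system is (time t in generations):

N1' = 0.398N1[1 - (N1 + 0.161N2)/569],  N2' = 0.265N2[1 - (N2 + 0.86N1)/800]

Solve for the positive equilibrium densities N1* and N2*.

N1* ≈ 511, N2* ≈ 361

Setting both brackets to zero gives the nullclines N1 + 0.161N2 = 569 and 0.86N1 + N2 = 800.
Substituting N2 = 800 - 0.86N1 into the first: N1(1 - 0.161·0.86) = 569 - 0.161·800.
So N1* = 440/0.862 = 511, and then N2* = 800 - 0.86·511 = 361.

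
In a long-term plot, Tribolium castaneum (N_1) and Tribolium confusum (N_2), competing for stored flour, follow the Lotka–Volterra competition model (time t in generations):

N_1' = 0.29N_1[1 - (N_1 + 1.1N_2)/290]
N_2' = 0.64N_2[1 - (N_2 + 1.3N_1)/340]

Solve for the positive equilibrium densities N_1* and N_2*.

N_1* ≈ 195, N_2* ≈ 86

Setting both brackets to zero gives the nullclines N_1 + 1.1N_2 = 290 and 1.3N_1 + N_2 = 340.
Substituting N_2 = 340 - 1.3N_1 into the first: N_1(1 - 1.1·1.3) = 290 - 1.1·340.
So N_1* = -84/-0.43 = 195, and then N_2* = 340 - 1.3·195 = 86.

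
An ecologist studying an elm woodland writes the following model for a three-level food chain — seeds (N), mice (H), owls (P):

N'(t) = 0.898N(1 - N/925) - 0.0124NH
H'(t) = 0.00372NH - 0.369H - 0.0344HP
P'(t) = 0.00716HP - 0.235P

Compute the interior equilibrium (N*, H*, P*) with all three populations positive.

From dP/dt = 0: 0.00716H* = 0.235, so H* = 32.8.
From dN/dt = 0: 0.898(1 - N*/925) = 0.0124·32.8, giving N* = 925·(1 - 0.453) = 506.
From dH/dt = 0: 0.00372·506 - 0.369 = 0.0344P*, so P* = 1.51/0.0344 = 44.

N* ≈ 506, H* ≈ 32.8, P* ≈ 44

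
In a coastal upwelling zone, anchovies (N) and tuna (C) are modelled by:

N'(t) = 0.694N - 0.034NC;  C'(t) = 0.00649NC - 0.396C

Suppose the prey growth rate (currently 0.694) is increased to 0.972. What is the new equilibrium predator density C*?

At the interior fixed point, setting dN/dt = 0 with N > 0 fixes C* = (prey growth rate)/(NC coefficient) — independent of the other coefficients.
With the change, C* = 0.972/0.034 = 28.6; it rises from 20.4.

C* ≈ 28.6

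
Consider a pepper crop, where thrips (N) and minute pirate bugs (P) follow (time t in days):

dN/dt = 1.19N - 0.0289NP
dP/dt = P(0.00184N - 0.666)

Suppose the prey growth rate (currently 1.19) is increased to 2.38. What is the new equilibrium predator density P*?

At the interior fixed point, setting dN/dt = 0 with N > 0 fixes P* = (prey growth rate)/(NP coefficient) — independent of the other coefficients.
With the change, P* = 2.38/0.0289 = 82.4; it rises from 41.2.

P* ≈ 82.4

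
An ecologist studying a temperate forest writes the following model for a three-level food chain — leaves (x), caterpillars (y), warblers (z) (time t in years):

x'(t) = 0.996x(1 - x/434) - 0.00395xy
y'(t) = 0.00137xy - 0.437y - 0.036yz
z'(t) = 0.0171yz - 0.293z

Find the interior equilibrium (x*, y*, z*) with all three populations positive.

From dz/dt = 0: 0.0171y* = 0.293, so y* = 17.1.
From dx/dt = 0: 0.996(1 - x*/434) = 0.00395·17.1, giving x* = 434·(1 - 0.068) = 405.
From dy/dt = 0: 0.00137·405 - 0.437 = 0.036z*, so z* = 0.117/0.036 = 3.25.

x* ≈ 405, y* ≈ 17.1, z* ≈ 3.25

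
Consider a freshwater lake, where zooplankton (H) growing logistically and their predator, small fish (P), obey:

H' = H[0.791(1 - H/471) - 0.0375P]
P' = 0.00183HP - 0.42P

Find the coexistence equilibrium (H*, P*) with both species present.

From dP/dt = 0 with P > 0: 0.00183H* = 0.42, so H* = 230.
Substitute into dH/dt = 0: 0.791(1 - 230/471) = 0.0375P*.
The bracket is 0.513, giving P* = 0.406/0.0375 = 10.8.

H* ≈ 230, P* ≈ 10.8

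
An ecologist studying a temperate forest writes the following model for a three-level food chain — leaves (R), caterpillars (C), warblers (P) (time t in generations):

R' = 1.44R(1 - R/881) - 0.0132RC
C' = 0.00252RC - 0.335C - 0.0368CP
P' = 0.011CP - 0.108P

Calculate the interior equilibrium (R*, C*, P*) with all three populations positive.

R* ≈ 802, C* ≈ 9.82, P* ≈ 45.8

From dP/dt = 0: 0.011C* = 0.108, so C* = 9.82.
From dR/dt = 0: 1.44(1 - R*/881) = 0.0132·9.82, giving R* = 881·(1 - 0.09) = 802.
From dC/dt = 0: 0.00252·802 - 0.335 = 0.0368P*, so P* = 1.69/0.0368 = 45.8.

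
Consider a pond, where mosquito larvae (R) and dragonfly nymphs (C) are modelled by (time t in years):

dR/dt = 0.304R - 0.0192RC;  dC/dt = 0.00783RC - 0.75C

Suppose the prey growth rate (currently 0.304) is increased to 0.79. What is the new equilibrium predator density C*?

At the interior fixed point, setting dR/dt = 0 with R > 0 fixes C* = (prey growth rate)/(RC coefficient) — independent of the other coefficients.
With the change, C* = 0.79/0.0192 = 41.1; it rises from 15.8.

C* ≈ 41.1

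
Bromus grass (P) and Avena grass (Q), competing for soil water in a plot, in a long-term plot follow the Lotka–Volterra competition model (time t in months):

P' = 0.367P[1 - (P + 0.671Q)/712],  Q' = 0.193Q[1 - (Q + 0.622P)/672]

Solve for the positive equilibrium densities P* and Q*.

P* ≈ 448, Q* ≈ 393

Setting both brackets to zero gives the nullclines P + 0.671Q = 712 and 0.622P + Q = 672.
Substituting Q = 672 - 0.622P into the first: P(1 - 0.671·0.622) = 712 - 0.671·672.
So P* = 261/0.583 = 448, and then Q* = 672 - 0.622·448 = 393.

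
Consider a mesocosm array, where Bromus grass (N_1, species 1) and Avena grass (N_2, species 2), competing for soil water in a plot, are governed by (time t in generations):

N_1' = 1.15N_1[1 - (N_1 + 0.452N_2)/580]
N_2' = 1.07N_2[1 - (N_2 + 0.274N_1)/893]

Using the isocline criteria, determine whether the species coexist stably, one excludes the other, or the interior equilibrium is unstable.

stable coexistence

Compare the nullcline intercepts: K1/α12 = 580/0.452 = 1280 > K2 = 893; K2/α21 = 893/0.274 = 3260 > K1 = 580.
Since both inequalities hold, each species can invade when rare, so the interior equilibrium is stable.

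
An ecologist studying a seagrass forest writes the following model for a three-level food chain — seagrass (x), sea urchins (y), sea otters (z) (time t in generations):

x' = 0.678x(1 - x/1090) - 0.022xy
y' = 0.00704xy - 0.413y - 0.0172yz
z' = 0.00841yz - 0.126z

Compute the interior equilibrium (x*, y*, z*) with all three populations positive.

From dz/dt = 0: 0.00841y* = 0.126, so y* = 15.
From dx/dt = 0: 0.678(1 - x*/1090) = 0.022·15, giving x* = 1090·(1 - 0.486) = 560.
From dy/dt = 0: 0.00704·560 - 0.413 = 0.0172z*, so z* = 3.53/0.0172 = 205.

x* ≈ 560, y* ≈ 15, z* ≈ 205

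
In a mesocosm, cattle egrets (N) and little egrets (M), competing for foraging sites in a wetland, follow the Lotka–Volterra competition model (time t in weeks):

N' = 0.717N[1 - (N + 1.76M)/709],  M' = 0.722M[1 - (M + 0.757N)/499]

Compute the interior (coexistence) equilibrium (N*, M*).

N* ≈ 509, M* ≈ 113

Setting both brackets to zero gives the nullclines N + 1.76M = 709 and 0.757N + M = 499.
Substituting M = 499 - 0.757N into the first: N(1 - 1.76·0.757) = 709 - 1.76·499.
So N* = -169/-0.332 = 509, and then M* = 499 - 0.757·509 = 113.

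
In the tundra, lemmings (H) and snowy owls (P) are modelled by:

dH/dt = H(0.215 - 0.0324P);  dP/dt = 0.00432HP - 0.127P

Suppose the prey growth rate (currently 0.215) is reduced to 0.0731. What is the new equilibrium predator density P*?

P* ≈ 2.26

At the interior fixed point, setting dH/dt = 0 with H > 0 fixes P* = (prey growth rate)/(HP coefficient) — independent of the other coefficients.
With the change, P* = 0.0731/0.0324 = 2.26; it falls from 6.64.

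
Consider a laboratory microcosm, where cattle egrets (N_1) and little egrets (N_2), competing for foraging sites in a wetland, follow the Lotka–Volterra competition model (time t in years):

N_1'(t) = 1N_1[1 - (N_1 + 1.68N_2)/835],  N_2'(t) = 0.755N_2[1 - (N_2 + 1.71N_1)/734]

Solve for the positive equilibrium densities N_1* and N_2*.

Setting both brackets to zero gives the nullclines N_1 + 1.68N_2 = 835 and 1.71N_1 + N_2 = 734.
Substituting N_2 = 734 - 1.71N_1 into the first: N_1(1 - 1.68·1.71) = 835 - 1.68·734.
So N_1* = -398/-1.87 = 213, and then N_2* = 734 - 1.71·213 = 370.

N_1* ≈ 213, N_2* ≈ 370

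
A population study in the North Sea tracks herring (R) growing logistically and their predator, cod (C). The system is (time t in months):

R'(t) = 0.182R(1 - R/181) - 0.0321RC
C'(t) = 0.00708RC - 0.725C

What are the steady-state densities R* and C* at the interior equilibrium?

R* ≈ 102, C* ≈ 2.46

From dC/dt = 0 with C > 0: 0.00708R* = 0.725, so R* = 102.
Substitute into dR/dt = 0: 0.182(1 - 102/181) = 0.0321C*.
The bracket is 0.434, giving C* = 0.079/0.0321 = 2.46.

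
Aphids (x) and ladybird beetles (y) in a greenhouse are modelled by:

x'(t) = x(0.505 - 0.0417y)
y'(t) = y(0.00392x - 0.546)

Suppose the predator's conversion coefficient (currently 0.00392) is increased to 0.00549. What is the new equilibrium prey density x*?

At the interior fixed point, setting dy/dt = 0 with y > 0 fixes x* = (predator death rate)/(xy coefficient) — independent of the other coefficients.
With the change, x* = 0.546/0.00549 = 99.5; it falls from 139.

x* ≈ 99.5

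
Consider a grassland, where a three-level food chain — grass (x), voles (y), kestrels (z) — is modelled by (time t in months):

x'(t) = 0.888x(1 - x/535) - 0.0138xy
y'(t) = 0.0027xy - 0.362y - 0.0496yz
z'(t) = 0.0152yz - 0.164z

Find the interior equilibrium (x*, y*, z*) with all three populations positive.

x* ≈ 445, y* ≈ 10.8, z* ≈ 16.9

From dz/dt = 0: 0.0152y* = 0.164, so y* = 10.8.
From dx/dt = 0: 0.888(1 - x*/535) = 0.0138·10.8, giving x* = 535·(1 - 0.168) = 445.
From dy/dt = 0: 0.0027·445 - 0.362 = 0.0496z*, so z* = 0.84/0.0496 = 16.9.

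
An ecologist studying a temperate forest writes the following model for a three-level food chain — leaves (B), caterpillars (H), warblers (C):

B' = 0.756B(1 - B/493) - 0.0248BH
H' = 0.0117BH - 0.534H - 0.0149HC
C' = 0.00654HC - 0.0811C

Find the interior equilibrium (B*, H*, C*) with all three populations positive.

B* ≈ 292, H* ≈ 12.4, C* ≈ 194

From dC/dt = 0: 0.00654H* = 0.0811, so H* = 12.4.
From dB/dt = 0: 0.756(1 - B*/493) = 0.0248·12.4, giving B* = 493·(1 - 0.407) = 292.
From dH/dt = 0: 0.0117·292 - 0.534 = 0.0149C*, so C* = 2.89/0.0149 = 194.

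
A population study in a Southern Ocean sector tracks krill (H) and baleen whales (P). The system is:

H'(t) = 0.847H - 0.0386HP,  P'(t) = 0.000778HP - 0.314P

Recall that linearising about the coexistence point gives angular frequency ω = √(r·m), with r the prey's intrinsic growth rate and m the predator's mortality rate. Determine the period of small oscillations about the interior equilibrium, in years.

T ≈ 12.2 years

Here r = 0.847 and m = 0.314, so r·m = 0.266.
ω = √0.266 = 0.516 per year, hence T = 2π/ω ≈ 12.2 years.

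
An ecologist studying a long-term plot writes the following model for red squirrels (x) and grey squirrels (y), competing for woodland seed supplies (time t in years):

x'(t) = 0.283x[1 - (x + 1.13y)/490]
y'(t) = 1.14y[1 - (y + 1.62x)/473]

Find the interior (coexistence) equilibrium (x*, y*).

Setting both brackets to zero gives the nullclines x + 1.13y = 490 and 1.62x + y = 473.
Substituting y = 473 - 1.62x into the first: x(1 - 1.13·1.62) = 490 - 1.13·473.
So x* = -44.5/-0.831 = 53.6, and then y* = 473 - 1.62·53.6 = 386.

x* ≈ 53.6, y* ≈ 386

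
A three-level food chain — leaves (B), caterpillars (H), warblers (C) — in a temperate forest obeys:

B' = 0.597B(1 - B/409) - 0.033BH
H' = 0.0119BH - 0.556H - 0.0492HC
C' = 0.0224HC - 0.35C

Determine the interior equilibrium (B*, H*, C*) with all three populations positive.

From dC/dt = 0: 0.0224H* = 0.35, so H* = 15.6.
From dB/dt = 0: 0.597(1 - B*/409) = 0.033·15.6, giving B* = 409·(1 - 0.864) = 55.7.
From dH/dt = 0: 0.0119·55.7 - 0.556 = 0.0492C*, so C* = 0.107/0.0492 = 2.18.

B* ≈ 55.7, H* ≈ 15.6, C* ≈ 2.18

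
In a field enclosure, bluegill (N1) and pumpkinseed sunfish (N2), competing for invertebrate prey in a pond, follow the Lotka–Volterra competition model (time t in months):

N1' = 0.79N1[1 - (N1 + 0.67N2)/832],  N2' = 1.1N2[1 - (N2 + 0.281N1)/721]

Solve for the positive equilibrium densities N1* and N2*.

N1* ≈ 430, N2* ≈ 600

Setting both brackets to zero gives the nullclines N1 + 0.67N2 = 832 and 0.281N1 + N2 = 721.
Substituting N2 = 721 - 0.281N1 into the first: N1(1 - 0.67·0.281) = 832 - 0.67·721.
So N1* = 349/0.812 = 430, and then N2* = 721 - 0.281·430 = 600.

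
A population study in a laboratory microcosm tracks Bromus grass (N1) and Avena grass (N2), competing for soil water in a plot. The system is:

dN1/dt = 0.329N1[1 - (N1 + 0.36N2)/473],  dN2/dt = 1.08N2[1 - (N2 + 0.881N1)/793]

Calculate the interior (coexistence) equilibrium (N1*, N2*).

Setting both brackets to zero gives the nullclines N1 + 0.36N2 = 473 and 0.881N1 + N2 = 793.
Substituting N2 = 793 - 0.881N1 into the first: N1(1 - 0.36·0.881) = 473 - 0.36·793.
So N1* = 188/0.683 = 275, and then N2* = 793 - 0.881·275 = 551.

N1* ≈ 275, N2* ≈ 551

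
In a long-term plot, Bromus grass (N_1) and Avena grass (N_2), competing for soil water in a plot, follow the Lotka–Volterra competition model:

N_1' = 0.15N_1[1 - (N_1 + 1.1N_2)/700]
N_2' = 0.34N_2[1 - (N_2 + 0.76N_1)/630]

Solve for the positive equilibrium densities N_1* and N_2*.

N_1* ≈ 42.7, N_2* ≈ 598

Setting both brackets to zero gives the nullclines N_1 + 1.1N_2 = 700 and 0.76N_1 + N_2 = 630.
Substituting N_2 = 630 - 0.76N_1 into the first: N_1(1 - 1.1·0.76) = 700 - 1.1·630.
So N_1* = 7/0.164 = 42.7, and then N_2* = 630 - 0.76·42.7 = 598.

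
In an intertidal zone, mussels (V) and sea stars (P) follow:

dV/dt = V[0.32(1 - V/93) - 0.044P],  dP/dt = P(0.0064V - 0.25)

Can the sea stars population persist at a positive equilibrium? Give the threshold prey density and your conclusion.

Threshold V = 39.1; K > 39.1, so yes, the predator persists.

The predator equation gives dP/dt > 0 only when V > 0.25/0.0064 = 39.1.
Without the predator, V → K = 93. Since 93 > 39.1, the predator can invade and persist.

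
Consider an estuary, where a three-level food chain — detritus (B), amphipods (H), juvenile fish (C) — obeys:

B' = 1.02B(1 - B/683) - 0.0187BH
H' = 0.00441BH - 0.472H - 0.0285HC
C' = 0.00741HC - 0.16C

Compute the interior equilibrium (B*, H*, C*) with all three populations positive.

B* ≈ 413, H* ≈ 21.6, C* ≈ 47.3

From dC/dt = 0: 0.00741H* = 0.16, so H* = 21.6.
From dB/dt = 0: 1.02(1 - B*/683) = 0.0187·21.6, giving B* = 683·(1 - 0.396) = 413.
From dH/dt = 0: 0.00441·413 - 0.472 = 0.0285C*, so C* = 1.35/0.0285 = 47.3.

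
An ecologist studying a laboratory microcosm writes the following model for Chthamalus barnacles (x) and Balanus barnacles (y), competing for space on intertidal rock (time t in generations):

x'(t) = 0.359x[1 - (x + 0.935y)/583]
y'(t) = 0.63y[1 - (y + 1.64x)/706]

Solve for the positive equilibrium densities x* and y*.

Setting both brackets to zero gives the nullclines x + 0.935y = 583 and 1.64x + y = 706.
Substituting y = 706 - 1.64x into the first: x(1 - 0.935·1.64) = 583 - 0.935·706.
So x* = -77.1/-0.533 = 145, and then y* = 706 - 1.64·145 = 469.

x* ≈ 145, y* ≈ 469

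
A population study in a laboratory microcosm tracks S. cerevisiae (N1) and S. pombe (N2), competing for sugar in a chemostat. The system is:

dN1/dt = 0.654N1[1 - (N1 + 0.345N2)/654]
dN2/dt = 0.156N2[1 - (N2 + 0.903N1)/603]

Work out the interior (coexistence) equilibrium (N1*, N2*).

N1* ≈ 648, N2* ≈ 18.1

Setting both brackets to zero gives the nullclines N1 + 0.345N2 = 654 and 0.903N1 + N2 = 603.
Substituting N2 = 603 - 0.903N1 into the first: N1(1 - 0.345·0.903) = 654 - 0.345·603.
So N1* = 446/0.688 = 648, and then N2* = 603 - 0.903·648 = 18.1.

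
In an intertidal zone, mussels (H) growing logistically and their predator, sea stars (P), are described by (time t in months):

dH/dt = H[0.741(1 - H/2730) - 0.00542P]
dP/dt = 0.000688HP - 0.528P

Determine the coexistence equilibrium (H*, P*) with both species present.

From dP/dt = 0 with P > 0: 0.000688H* = 0.528, so H* = 767.
Substitute into dH/dt = 0: 0.741(1 - 767/2730) = 0.00542P*.
The bracket is 0.719, giving P* = 0.533/0.00542 = 98.3.

H* ≈ 767, P* ≈ 98.3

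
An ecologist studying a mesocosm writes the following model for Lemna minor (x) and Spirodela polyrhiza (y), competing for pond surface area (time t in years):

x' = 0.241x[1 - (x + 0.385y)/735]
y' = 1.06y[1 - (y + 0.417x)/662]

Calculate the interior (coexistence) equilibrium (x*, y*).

x* ≈ 572, y* ≈ 423

Setting both brackets to zero gives the nullclines x + 0.385y = 735 and 0.417x + y = 662.
Substituting y = 662 - 0.417x into the first: x(1 - 0.385·0.417) = 735 - 0.385·662.
So x* = 480/0.839 = 572, and then y* = 662 - 0.417·572 = 423.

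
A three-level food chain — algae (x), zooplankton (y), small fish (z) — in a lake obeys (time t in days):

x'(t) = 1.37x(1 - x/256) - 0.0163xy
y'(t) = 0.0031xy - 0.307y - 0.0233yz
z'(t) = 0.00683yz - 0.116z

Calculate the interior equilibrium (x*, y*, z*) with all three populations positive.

From dz/dt = 0: 0.00683y* = 0.116, so y* = 17.
From dx/dt = 0: 1.37(1 - x*/256) = 0.0163·17, giving x* = 256·(1 - 0.202) = 204.
From dy/dt = 0: 0.0031·204 - 0.307 = 0.0233z*, so z* = 0.326/0.0233 = 14.

x* ≈ 204, y* ≈ 17, z* ≈ 14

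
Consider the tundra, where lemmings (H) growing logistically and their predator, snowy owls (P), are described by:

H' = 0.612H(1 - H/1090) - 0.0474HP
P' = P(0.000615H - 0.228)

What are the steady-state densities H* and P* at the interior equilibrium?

H* ≈ 371, P* ≈ 8.52

From dP/dt = 0 with P > 0: 0.000615H* = 0.228, so H* = 371.
Substitute into dH/dt = 0: 0.612(1 - 371/1090) = 0.0474P*.
The bracket is 0.66, giving P* = 0.404/0.0474 = 8.52.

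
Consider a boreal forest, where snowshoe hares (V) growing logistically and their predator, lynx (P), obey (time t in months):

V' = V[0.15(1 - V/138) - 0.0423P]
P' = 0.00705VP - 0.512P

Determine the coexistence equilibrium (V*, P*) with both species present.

V* ≈ 72.6, P* ≈ 1.68

From dP/dt = 0 with P > 0: 0.00705V* = 0.512, so V* = 72.6.
Substitute into dV/dt = 0: 0.15(1 - 72.6/138) = 0.0423P*.
The bracket is 0.474, giving P* = 0.0711/0.0423 = 1.68.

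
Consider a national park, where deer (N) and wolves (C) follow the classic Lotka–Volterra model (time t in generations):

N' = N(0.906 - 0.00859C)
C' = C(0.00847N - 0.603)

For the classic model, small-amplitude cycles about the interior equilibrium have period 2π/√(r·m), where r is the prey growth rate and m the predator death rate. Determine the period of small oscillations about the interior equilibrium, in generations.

T ≈ 8.5 generations

Here r = 0.906 and m = 0.603, so r·m = 0.546.
ω = √0.546 = 0.739 per generation, hence T = 2π/ω ≈ 8.5 generations.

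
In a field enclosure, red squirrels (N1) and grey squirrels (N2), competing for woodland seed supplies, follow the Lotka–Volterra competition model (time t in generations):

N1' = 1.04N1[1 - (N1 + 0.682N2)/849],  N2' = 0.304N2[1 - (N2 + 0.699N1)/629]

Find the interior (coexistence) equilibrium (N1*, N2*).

N1* ≈ 803, N2* ≈ 67.9

Setting both brackets to zero gives the nullclines N1 + 0.682N2 = 849 and 0.699N1 + N2 = 629.
Substituting N2 = 629 - 0.699N1 into the first: N1(1 - 0.682·0.699) = 849 - 0.682·629.
So N1* = 420/0.523 = 803, and then N2* = 629 - 0.699·803 = 67.9.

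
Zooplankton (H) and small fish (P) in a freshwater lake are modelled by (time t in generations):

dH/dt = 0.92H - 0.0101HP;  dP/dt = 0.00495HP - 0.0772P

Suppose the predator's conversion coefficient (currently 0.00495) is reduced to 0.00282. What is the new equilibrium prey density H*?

At the interior fixed point, setting dP/dt = 0 with P > 0 fixes H* = (predator death rate)/(HP coefficient) — independent of the other coefficients.
With the change, H* = 0.0772/0.00282 = 27.4; it rises from 15.6.

H* ≈ 27.4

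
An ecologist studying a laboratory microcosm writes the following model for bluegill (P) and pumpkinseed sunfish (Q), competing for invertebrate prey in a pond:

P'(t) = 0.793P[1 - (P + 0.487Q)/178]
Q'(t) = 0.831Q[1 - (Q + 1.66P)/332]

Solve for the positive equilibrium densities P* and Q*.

P* ≈ 85.2, Q* ≈ 191

Setting both brackets to zero gives the nullclines P + 0.487Q = 178 and 1.66P + Q = 332.
Substituting Q = 332 - 1.66P into the first: P(1 - 0.487·1.66) = 178 - 0.487·332.
So P* = 16.3/0.192 = 85.2, and then Q* = 332 - 1.66·85.2 = 191.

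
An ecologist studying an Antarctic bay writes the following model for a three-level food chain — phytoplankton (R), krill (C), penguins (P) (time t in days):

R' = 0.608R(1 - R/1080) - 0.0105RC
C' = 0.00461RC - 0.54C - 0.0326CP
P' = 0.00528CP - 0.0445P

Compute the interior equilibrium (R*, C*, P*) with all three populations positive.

R* ≈ 923, C* ≈ 8.43, P* ≈ 114

From dP/dt = 0: 0.00528C* = 0.0445, so C* = 8.43.
From dR/dt = 0: 0.608(1 - R*/1080) = 0.0105·8.43, giving R* = 1080·(1 - 0.146) = 923.
From dC/dt = 0: 0.00461·923 - 0.54 = 0.0326P*, so P* = 3.71/0.0326 = 114.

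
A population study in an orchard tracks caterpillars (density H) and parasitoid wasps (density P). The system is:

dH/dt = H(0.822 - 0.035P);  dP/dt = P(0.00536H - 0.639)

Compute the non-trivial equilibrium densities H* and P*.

Set dP/dt = 0 with P > 0: 0.00536H - 0.639 = 0, so H* = 0.639/0.00536 = 119.
Set dH/dt = 0 with H > 0: 0.822 - 0.035P = 0, so P* = 0.822/0.035 = 23.5.

H* ≈ 119, P* ≈ 23.5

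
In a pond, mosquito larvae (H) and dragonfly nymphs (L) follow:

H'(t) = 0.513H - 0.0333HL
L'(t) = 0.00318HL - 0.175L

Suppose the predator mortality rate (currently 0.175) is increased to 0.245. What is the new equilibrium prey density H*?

H* ≈ 77

At the interior fixed point, setting dL/dt = 0 with L > 0 fixes H* = (predator death rate)/(HL coefficient) — independent of the other coefficients.
With the change, H* = 0.245/0.00318 = 77; it rises from 55.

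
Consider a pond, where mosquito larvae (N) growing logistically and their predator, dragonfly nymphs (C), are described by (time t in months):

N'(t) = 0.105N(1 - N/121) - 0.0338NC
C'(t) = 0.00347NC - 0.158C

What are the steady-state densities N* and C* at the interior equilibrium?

From dC/dt = 0 with C > 0: 0.00347N* = 0.158, so N* = 45.5.
Substitute into dN/dt = 0: 0.105(1 - 45.5/121) = 0.0338C*.
The bracket is 0.624, giving C* = 0.0655/0.0338 = 1.94.

N* ≈ 45.5, C* ≈ 1.94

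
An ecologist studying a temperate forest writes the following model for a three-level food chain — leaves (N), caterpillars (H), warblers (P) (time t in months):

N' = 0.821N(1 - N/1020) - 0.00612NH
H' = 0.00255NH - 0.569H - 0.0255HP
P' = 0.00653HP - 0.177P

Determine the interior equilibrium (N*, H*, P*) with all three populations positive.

N* ≈ 814, H* ≈ 27.1, P* ≈ 59.1

From dP/dt = 0: 0.00653H* = 0.177, so H* = 27.1.
From dN/dt = 0: 0.821(1 - N*/1020) = 0.00612·27.1, giving N* = 1020·(1 - 0.202) = 814.
From dH/dt = 0: 0.00255·814 - 0.569 = 0.0255P*, so P* = 1.51/0.0255 = 59.1.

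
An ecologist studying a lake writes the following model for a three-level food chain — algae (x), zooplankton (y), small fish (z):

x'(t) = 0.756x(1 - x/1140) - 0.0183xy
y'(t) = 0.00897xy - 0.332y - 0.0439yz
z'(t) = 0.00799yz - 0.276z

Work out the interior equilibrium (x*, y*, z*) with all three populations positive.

From dz/dt = 0: 0.00799y* = 0.276, so y* = 34.5.
From dx/dt = 0: 0.756(1 - x*/1140) = 0.0183·34.5, giving x* = 1140·(1 - 0.836) = 187.
From dy/dt = 0: 0.00897·187 - 0.332 = 0.0439z*, so z* = 1.34/0.0439 = 30.6.

x* ≈ 187, y* ≈ 34.5, z* ≈ 30.6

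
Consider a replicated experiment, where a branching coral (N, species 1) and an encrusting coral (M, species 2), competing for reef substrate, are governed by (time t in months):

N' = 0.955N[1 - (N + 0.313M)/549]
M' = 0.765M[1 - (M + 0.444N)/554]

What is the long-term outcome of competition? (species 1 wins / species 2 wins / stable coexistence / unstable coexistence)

Compare the nullcline intercepts: K1/α12 = 549/0.313 = 1750 > K2 = 554; K2/α21 = 554/0.444 = 1250 > K1 = 549.
Since both inequalities hold, each species can invade when rare, so the interior equilibrium is stable.

stable coexistence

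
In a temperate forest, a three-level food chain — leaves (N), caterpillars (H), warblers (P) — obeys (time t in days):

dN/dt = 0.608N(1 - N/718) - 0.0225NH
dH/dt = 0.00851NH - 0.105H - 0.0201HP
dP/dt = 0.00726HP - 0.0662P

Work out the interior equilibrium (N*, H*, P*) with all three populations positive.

From dP/dt = 0: 0.00726H* = 0.0662, so H* = 9.12.
From dN/dt = 0: 0.608(1 - N*/718) = 0.0225·9.12, giving N* = 718·(1 - 0.337) = 476.
From dH/dt = 0: 0.00851·476 - 0.105 = 0.0201P*, so P* = 3.94/0.0201 = 196.

N* ≈ 476, H* ≈ 9.12, P* ≈ 196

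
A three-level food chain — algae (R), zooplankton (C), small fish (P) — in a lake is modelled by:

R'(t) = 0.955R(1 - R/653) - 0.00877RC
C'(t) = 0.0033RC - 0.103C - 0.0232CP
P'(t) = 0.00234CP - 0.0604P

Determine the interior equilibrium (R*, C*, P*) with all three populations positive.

R* ≈ 498, C* ≈ 25.8, P* ≈ 66.4

From dP/dt = 0: 0.00234C* = 0.0604, so C* = 25.8.
From dR/dt = 0: 0.955(1 - R*/653) = 0.00877·25.8, giving R* = 653·(1 - 0.237) = 498.
From dC/dt = 0: 0.0033·498 - 0.103 = 0.0232P*, so P* = 1.54/0.0232 = 66.4.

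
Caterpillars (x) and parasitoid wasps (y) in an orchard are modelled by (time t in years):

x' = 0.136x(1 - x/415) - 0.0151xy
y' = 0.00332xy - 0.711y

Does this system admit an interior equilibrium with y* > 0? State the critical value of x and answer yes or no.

The predator equation gives dy/dt > 0 only when x > 0.711/0.00332 = 214.
Without the predator, x → K = 415. Since 415 > 214, the predator can invade and persist.

Threshold x = 214; K > 214, so yes, the predator persists.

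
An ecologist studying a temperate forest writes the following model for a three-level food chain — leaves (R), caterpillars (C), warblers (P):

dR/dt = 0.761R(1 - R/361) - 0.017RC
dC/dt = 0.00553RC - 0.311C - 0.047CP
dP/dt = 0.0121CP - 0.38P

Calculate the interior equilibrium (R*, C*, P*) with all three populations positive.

From dP/dt = 0: 0.0121C* = 0.38, so C* = 31.4.
From dR/dt = 0: 0.761(1 - R*/361) = 0.017·31.4, giving R* = 361·(1 - 0.702) = 108.
From dC/dt = 0: 0.00553·108 - 0.311 = 0.047P*, so P* = 0.285/0.047 = 6.06.

R* ≈ 108, C* ≈ 31.4, P* ≈ 6.06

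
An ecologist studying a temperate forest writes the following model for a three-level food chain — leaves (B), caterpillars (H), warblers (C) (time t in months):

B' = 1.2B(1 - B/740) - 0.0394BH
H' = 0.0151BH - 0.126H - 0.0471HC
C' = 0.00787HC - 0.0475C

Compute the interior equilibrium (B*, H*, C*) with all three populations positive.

B* ≈ 593, H* ≈ 6.04, C* ≈ 188

From dC/dt = 0: 0.00787H* = 0.0475, so H* = 6.04.
From dB/dt = 0: 1.2(1 - B*/740) = 0.0394·6.04, giving B* = 740·(1 - 0.198) = 593.
From dH/dt = 0: 0.0151·593 - 0.126 = 0.0471C*, so C* = 8.83/0.0471 = 188.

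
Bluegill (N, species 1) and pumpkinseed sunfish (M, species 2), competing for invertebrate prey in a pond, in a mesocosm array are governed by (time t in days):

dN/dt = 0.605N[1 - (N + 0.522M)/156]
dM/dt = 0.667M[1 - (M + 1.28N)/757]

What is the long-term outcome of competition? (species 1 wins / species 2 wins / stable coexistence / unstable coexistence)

Compare the nullcline intercepts: K1/α12 = 156/0.522 = 299 < K2 = 757; K2/α21 = 757/1.28 = 591 > K1 = 156.
Since the inequalities point opposite ways, species 2 can invade but species 1 cannot.

species 2 excludes species 1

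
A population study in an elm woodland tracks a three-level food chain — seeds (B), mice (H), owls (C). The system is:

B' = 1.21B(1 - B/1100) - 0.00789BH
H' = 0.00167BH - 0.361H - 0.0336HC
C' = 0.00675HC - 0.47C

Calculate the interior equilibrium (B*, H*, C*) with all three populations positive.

From dC/dt = 0: 0.00675H* = 0.47, so H* = 69.6.
From dB/dt = 0: 1.21(1 - B*/1100) = 0.00789·69.6, giving B* = 1100·(1 - 0.454) = 601.
From dH/dt = 0: 0.00167·601 - 0.361 = 0.0336C*, so C* = 0.642/0.0336 = 19.1.

B* ≈ 601, H* ≈ 69.6, C* ≈ 19.1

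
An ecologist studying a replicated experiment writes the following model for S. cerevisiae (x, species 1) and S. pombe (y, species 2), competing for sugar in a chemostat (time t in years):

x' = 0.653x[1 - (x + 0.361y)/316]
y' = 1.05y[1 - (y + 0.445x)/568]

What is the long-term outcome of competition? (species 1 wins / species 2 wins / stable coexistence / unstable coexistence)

stable coexistence

Compare the nullcline intercepts: K1/α12 = 316/0.361 = 875 > K2 = 568; K2/α21 = 568/0.445 = 1280 > K1 = 316.
Since both inequalities hold, each species can invade when rare, so the interior equilibrium is stable.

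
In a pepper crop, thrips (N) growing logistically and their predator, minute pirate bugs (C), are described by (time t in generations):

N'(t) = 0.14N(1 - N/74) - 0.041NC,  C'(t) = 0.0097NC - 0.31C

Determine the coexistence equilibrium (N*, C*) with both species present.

N* ≈ 32, C* ≈ 1.94

From dC/dt = 0 with C > 0: 0.0097N* = 0.31, so N* = 32.
Substitute into dN/dt = 0: 0.14(1 - 32/74) = 0.041C*.
The bracket is 0.568, giving C* = 0.0795/0.041 = 1.94.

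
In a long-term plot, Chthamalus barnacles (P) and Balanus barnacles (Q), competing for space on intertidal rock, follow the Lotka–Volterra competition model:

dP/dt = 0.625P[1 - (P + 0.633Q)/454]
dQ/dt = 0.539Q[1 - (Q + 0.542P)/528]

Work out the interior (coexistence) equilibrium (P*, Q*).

P* ≈ 182, Q* ≈ 429

Setting both brackets to zero gives the nullclines P + 0.633Q = 454 and 0.542P + Q = 528.
Substituting Q = 528 - 0.542P into the first: P(1 - 0.633·0.542) = 454 - 0.633·528.
So P* = 120/0.657 = 182, and then Q* = 528 - 0.542·182 = 429.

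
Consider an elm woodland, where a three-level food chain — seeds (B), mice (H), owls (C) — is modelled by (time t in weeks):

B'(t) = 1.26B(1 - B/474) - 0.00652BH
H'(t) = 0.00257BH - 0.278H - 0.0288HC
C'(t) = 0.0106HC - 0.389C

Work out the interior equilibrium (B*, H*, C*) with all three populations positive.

B* ≈ 384, H* ≈ 36.7, C* ≈ 24.6

From dC/dt = 0: 0.0106H* = 0.389, so H* = 36.7.
From dB/dt = 0: 1.26(1 - B*/474) = 0.00652·36.7, giving B* = 474·(1 - 0.19) = 384.
From dH/dt = 0: 0.00257·384 - 0.278 = 0.0288C*, so C* = 0.709/0.0288 = 24.6.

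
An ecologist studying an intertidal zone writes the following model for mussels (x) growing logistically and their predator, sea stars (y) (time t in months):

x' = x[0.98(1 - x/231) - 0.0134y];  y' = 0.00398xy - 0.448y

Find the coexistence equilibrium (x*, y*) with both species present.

From dy/dt = 0 with y > 0: 0.00398x* = 0.448, so x* = 113.
Substitute into dx/dt = 0: 0.98(1 - 113/231) = 0.0134y*.
The bracket is 0.513, giving y* = 0.502/0.0134 = 37.5.

x* ≈ 113, y* ≈ 37.5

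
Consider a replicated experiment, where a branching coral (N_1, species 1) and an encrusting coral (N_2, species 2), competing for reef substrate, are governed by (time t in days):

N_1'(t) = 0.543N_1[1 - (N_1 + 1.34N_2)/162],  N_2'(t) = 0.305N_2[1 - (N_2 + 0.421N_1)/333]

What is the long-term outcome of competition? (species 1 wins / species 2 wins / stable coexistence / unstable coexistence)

species 2 excludes species 1

Compare the nullcline intercepts: K1/α12 = 162/1.34 = 121 < K2 = 333; K2/α21 = 333/0.421 = 791 > K1 = 162.
Since the inequalities point opposite ways, species 2 can invade but species 1 cannot.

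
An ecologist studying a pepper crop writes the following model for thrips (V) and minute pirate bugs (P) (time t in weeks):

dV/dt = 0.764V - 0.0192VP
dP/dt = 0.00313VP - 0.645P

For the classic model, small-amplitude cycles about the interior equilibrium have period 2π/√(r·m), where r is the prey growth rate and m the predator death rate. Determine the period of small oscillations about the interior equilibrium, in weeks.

T ≈ 8.95 weeks

Here r = 0.764 and m = 0.645, so r·m = 0.493.
ω = √0.493 = 0.702 per week, hence T = 2π/ω ≈ 8.95 weeks.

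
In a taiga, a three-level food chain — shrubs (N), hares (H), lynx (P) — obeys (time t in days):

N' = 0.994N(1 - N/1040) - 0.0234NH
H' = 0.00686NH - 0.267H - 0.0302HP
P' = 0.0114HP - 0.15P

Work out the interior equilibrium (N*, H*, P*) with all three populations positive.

From dP/dt = 0: 0.0114H* = 0.15, so H* = 13.2.
From dN/dt = 0: 0.994(1 - N*/1040) = 0.0234·13.2, giving N* = 1040·(1 - 0.31) = 718.
From dH/dt = 0: 0.00686·718 - 0.267 = 0.0302P*, so P* = 4.66/0.0302 = 154.

N* ≈ 718, H* ≈ 13.2, P* ≈ 154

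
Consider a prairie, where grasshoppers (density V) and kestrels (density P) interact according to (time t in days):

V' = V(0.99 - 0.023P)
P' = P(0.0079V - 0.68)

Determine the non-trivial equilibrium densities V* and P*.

Set dP/dt = 0 with P > 0: 0.0079V - 0.68 = 0, so V* = 0.68/0.0079 = 86.1.
Set dV/dt = 0 with V > 0: 0.99 - 0.023P = 0, so P* = 0.99/0.023 = 43.

V* ≈ 86.1, P* ≈ 43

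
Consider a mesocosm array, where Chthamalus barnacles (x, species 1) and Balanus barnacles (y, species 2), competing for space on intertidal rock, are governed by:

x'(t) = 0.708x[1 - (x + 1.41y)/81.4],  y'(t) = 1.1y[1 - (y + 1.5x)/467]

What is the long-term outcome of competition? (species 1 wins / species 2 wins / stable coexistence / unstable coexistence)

species 2 excludes species 1

Compare the nullcline intercepts: K1/α12 = 81.4/1.41 = 57.7 < K2 = 467; K2/α21 = 467/1.5 = 311 > K1 = 81.4.
Since the inequalities point opposite ways, species 2 can invade but species 1 cannot.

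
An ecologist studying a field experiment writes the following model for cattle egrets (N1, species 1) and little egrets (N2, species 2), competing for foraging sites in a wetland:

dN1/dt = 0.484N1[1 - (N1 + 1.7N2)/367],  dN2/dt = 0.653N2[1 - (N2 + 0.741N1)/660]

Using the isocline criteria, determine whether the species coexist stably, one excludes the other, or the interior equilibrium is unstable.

species 2 excludes species 1

Compare the nullcline intercepts: K1/α12 = 367/1.7 = 216 < K2 = 660; K2/α21 = 660/0.741 = 891 > K1 = 367.
Since the inequalities point opposite ways, species 2 can invade but species 1 cannot.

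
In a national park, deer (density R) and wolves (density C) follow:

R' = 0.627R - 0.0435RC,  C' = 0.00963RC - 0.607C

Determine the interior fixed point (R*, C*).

Set dC/dt = 0 with C > 0: 0.00963R - 0.607 = 0, so R* = 0.607/0.00963 = 63.
Set dR/dt = 0 with R > 0: 0.627 - 0.0435C = 0, so C* = 0.627/0.0435 = 14.4.

R* ≈ 63, C* ≈ 14.4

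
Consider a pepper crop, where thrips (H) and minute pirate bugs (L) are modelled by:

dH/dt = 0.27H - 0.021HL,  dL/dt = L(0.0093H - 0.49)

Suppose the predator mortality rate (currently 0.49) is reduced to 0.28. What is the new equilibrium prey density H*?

H* ≈ 30.1

At the interior fixed point, setting dL/dt = 0 with L > 0 fixes H* = (predator death rate)/(HL coefficient) — independent of the other coefficients.
With the change, H* = 0.28/0.0093 = 30.1; it falls from 52.7.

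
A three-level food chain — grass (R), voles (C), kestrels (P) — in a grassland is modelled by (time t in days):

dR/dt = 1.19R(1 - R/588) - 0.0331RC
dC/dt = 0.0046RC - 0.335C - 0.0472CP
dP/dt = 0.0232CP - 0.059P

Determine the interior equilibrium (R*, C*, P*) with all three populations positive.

R* ≈ 546, C* ≈ 2.54, P* ≈ 46.2

From dP/dt = 0: 0.0232C* = 0.059, so C* = 2.54.
From dR/dt = 0: 1.19(1 - R*/588) = 0.0331·2.54, giving R* = 588·(1 - 0.0707) = 546.
From dC/dt = 0: 0.0046·546 - 0.335 = 0.0472P*, so P* = 2.18/0.0472 = 46.2.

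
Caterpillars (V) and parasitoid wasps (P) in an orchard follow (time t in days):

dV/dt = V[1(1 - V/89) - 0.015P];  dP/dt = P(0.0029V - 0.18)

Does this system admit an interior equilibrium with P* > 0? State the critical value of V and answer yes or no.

Threshold V = 62.1; K > 62.1, so yes, the predator persists.

The predator equation gives dP/dt > 0 only when V > 0.18/0.0029 = 62.1.
Without the predator, V → K = 89. Since 89 > 62.1, the predator can invade and persist.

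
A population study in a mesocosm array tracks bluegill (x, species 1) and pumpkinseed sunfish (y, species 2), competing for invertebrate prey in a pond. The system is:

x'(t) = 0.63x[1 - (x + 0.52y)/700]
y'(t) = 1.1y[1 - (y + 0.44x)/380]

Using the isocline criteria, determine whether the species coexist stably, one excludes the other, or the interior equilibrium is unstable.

stable coexistence

Compare the nullcline intercepts: K1/α12 = 700/0.52 = 1350 > K2 = 380; K2/α21 = 380/0.44 = 864 > K1 = 700.
Since both inequalities hold, each species can invade when rare, so the interior equilibrium is stable.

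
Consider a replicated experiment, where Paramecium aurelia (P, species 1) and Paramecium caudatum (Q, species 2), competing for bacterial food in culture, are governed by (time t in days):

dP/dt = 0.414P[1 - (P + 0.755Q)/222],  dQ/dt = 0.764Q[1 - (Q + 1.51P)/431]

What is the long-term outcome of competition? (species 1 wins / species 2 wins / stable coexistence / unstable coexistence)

species 2 excludes species 1

Compare the nullcline intercepts: K1/α12 = 222/0.755 = 294 < K2 = 431; K2/α21 = 431/1.51 = 285 > K1 = 222.
Since the inequalities point opposite ways, species 2 can invade but species 1 cannot.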